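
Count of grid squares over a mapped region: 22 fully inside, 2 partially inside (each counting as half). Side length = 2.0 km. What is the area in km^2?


effective squares = 22 + 2 * 0.5 = 23.0
area = 23.0 * 4.0 = 92.0 km^2

92.0 km^2


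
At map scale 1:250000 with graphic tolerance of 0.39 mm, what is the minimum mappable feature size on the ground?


ground = 0.39 mm * 250000 / 1000 = 97.5 m

97.5 m


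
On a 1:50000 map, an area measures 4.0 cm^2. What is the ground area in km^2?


ground_area = 4.0 * (50000/100)^2 = 1000000.0 m^2 = 1.0 km^2

1.0 km^2


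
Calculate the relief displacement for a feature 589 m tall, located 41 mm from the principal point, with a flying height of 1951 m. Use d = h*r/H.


d = h * r / H = 589 * 41 / 1951 = 12.38 mm

12.38 mm


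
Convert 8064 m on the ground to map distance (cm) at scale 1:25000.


map_cm = 8064 * 100 / 25000 = 32.256 cm ≈ 32.26 cm

32.26 cm


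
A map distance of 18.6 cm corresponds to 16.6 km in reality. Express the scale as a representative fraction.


ground = 16.6 km = 1660000 cm; RF denominator = ground / map = 1660000 / 18.6 ≈ 89247; RF = 1:89247

1:89247


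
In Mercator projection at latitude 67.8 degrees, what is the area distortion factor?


area_distortion = 1/cos^2(67.8) = 7.005

7.005


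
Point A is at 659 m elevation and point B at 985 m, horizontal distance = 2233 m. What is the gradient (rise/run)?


gradient = (985 - 659) / 2233 = 326 / 2233 = 0.146

0.146


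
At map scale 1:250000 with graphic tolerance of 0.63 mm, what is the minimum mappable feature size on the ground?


ground = 0.63 mm * 250000 / 1000 = 157.5 m

157.5 m


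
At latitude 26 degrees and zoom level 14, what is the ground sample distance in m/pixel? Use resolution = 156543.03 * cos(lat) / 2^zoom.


res = 156543.03 * cos(26) / 2^14 = 156543.03 * 0.89879405 / 16384 = 8.59 m/pixel

8.59 m/pixel


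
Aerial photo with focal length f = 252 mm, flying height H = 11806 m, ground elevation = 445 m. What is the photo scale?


scale = f / (H - h) = 252 mm / 11361 m = 252 / 11361000 = 1:45083

1:45083


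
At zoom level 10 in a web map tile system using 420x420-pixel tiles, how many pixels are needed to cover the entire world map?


tiles per axis = 2^10 = 1024
total tiles = 1024^2 = 1048576
pixels per axis = 1024 * 420 = 430080
total pixels = 430080^2 = 184968806400

184968806400 pixels


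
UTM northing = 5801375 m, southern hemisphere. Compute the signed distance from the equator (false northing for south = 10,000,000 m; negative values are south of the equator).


For southern: actual = 5801375 - 10000000 = -4198625 m

-4198625 m


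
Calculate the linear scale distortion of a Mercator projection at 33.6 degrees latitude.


SF = 1 / cos(33.6) = 1 / 0.832921 = 1.201

1.201


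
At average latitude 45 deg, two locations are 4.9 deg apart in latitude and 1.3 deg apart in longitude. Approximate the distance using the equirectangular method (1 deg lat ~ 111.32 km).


dlat_km = 4.9 * 111.32 = 545.468
dlon_km = 1.3 * 111.32 * cos(45) ≈ 102.33
dist = sqrt(545.468^2 + 102.33^2) ≈ 555.0 km

555.0 km


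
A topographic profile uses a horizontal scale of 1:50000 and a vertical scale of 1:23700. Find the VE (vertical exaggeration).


VE = horizontal_scale / vertical_scale = 50000 / 23700 ≈ 2.1

2.1x


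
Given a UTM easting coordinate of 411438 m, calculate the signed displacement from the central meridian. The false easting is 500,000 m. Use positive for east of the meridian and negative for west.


displacement = 411438 - 500000 = -88562 m

-88562 m


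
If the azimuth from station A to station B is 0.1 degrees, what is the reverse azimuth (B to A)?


back azimuth = (0.1 + 180) mod 360 = 180.1 degrees

180.1 degrees


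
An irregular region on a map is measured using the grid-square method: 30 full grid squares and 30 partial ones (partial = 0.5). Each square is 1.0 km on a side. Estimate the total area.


effective squares = 30 + 30 * 0.5 = 45.0
area = 45.0 * 1.0 = 45.0 km^2

45.0 km^2


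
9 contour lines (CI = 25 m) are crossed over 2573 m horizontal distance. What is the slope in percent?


elevation change = 9 * 25 = 225 m
slope = 225 / 2573 * 100 = 8.7%

8.7%


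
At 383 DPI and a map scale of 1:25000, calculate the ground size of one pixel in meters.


pixel_cm = 2.54 / 383 ≈ 0.006632 cm
ground = pixel_cm * 25000 / 100 = 2.54 * 25000 / (383 * 100) = 63500 / 38300 ≈ 1.66 m

1.66 m


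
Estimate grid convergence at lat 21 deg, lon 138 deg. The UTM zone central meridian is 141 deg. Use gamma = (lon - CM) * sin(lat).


gamma = (138 - 141) * sin(21) = -3 * 0.358368 = -1.075 degrees

-1.075 degrees


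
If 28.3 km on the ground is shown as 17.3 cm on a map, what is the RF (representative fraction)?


ground = 28.3 km = 2830000 cm; RF denominator = ground / map = 2830000 / 17.3 ≈ 163584; RF = 1:163584

1:163584


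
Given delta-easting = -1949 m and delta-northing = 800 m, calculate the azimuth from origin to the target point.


az = atan2(-1949, 800) = -67.7 deg
adjusted to 0-360: 292.3 degrees

292.3 degrees


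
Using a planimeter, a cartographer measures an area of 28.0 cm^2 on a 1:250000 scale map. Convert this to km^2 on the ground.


ground_area = 28.0 * (250000/100)^2 = 175000000.0 m^2 = 175.0 km^2

175.0 km^2


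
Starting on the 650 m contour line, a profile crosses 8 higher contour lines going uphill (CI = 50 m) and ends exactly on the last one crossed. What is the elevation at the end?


elevation = 650 + 8 * 50 = 1050 m

1050 m


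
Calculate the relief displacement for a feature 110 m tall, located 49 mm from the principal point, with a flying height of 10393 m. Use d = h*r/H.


d = h * r / H = 110 * 49 / 10393 = 0.52 mm

0.52 mm


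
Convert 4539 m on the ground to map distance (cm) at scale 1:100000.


map_cm = 4539 * 100 / 100000 = 4.539 cm ≈ 4.54 cm

4.54 cm


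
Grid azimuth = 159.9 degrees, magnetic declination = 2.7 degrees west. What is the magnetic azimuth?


magnetic azimuth = grid azimuth - declination (east +ve)
mag_az = 159.9 - -2.7 = 162.6 degrees

162.6 degrees


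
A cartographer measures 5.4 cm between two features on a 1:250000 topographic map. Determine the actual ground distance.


ground = 5.4 cm * 250000 / 100 = 13500.0 m = 13.5 km

13.5 km


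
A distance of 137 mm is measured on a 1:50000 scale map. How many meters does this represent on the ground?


ground = 137 mm * 50000 / 1000 = 6850.0 m

6850.0 m


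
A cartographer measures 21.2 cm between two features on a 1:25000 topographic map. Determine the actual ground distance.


ground = 21.2 cm * 25000 / 100 = 5300.0 m = 5.3 km

5.3 km


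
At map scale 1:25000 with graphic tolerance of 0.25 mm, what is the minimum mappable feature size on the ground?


ground = 0.25 mm * 25000 / 1000 = 6.25 m

6.25 m


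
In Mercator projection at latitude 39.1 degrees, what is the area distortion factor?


area_distortion = 1/cos^2(39.1) = 1.66

1.66


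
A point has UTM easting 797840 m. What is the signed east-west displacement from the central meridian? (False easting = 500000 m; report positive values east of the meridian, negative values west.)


displacement = 797840 - 500000 = 297840 m

297840 m


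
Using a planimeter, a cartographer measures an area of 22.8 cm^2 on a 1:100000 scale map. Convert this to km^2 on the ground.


ground_area = 22.8 * (100000/100)^2 = 22800000.0 m^2 = 22.8 km^2

22.8 km^2


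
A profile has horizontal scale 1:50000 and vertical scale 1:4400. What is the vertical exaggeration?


VE = horizontal_scale / vertical_scale = 50000 / 4400 ≈ 11.4

11.4x


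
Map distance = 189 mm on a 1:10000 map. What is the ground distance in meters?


ground = 189 mm * 10000 / 1000 = 1890.0 m

1890.0 m


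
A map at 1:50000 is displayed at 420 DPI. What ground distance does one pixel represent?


pixel_cm = 2.54 / 420 ≈ 0.006048 cm
ground = pixel_cm * 50000 / 100 = 2.54 * 50000 / (420 * 100) = 127000 / 42000 ≈ 3.02 m

3.02 m


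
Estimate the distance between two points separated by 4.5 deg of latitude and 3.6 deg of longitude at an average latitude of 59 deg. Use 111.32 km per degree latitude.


dlat_km = 4.5 * 111.32 = 500.94
dlon_km = 3.6 * 111.32 * cos(59) ≈ 206.403
dist = sqrt(500.94^2 + 206.403^2) ≈ 541.8 km

541.8 km


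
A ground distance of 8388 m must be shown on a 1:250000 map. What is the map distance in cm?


map_cm = 8388 * 100 / 250000 = 3.3552 cm ≈ 3.36 cm

3.36 cm


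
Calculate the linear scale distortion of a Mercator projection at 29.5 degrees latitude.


SF = 1 / cos(29.5) = 1 / 0.870356 = 1.149

1.149


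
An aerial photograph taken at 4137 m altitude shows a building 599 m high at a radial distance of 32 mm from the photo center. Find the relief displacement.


d = h * r / H = 599 * 32 / 4137 = 4.63 mm

4.63 mm


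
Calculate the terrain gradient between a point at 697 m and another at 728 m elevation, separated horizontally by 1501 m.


gradient = (728 - 697) / 1501 = 31 / 1501 = 0.0207

0.0207


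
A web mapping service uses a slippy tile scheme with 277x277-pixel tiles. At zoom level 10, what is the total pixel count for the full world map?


tiles per axis = 2^10 = 1024
total tiles = 1024^2 = 1048576
pixels per axis = 1024 * 277 = 283648
total pixels = 283648^2 = 80456187904

80456187904 pixels


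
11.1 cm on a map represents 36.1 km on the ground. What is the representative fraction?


ground = 36.1 km = 3610000 cm; RF denominator = ground / map = 3610000 / 11.1 ≈ 325225; RF = 1:325225

1:325225


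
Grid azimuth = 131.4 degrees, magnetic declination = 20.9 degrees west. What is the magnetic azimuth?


magnetic azimuth = grid azimuth - declination (east +ve)
mag_az = 131.4 - -20.9 = 152.3 degrees

152.3 degrees


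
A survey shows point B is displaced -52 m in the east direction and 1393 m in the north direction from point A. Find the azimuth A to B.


az = atan2(-52, 1393) = -2.1 deg
adjusted to 0-360: 357.9 degrees

357.9 degrees


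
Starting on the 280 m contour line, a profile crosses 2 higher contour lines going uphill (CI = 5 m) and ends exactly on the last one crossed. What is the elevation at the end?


elevation = 280 + 2 * 5 = 290 m

290 m


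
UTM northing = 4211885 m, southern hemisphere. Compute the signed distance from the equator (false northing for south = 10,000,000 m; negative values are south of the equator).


For southern: actual = 4211885 - 10000000 = -5788115 m

-5788115 m


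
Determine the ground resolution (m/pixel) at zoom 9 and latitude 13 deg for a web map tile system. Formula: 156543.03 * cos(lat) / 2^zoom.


res = 156543.03 * cos(13) / 2^9 = 156543.03 * 0.97437006 / 512 = 297.91 m/pixel

297.91 m/pixel


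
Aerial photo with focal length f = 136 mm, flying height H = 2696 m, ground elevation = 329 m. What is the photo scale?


scale = f / (H - h) = 136 mm / 2367 m = 136 / 2367000 = 1:17404

1:17404


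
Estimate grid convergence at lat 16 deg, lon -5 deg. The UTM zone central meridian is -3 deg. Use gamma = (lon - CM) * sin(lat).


gamma = (-5 - -3) * sin(16) = -2 * 0.275637 = -0.551 degrees

-0.551 degrees


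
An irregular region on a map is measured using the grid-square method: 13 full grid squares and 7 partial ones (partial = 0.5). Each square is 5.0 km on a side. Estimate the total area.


effective squares = 13 + 7 * 0.5 = 16.5
area = 16.5 * 25.0 = 412.5 km^2

412.5 km^2


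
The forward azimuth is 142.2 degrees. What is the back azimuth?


back azimuth = (142.2 + 180) mod 360 = 322.2 degrees

322.2 degrees


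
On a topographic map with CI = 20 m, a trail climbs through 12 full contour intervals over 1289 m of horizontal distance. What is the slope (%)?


elevation change = 12 * 20 = 240 m
slope = 240 / 1289 * 100 = 18.6%

18.6%


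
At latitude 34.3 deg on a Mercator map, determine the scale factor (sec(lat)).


SF = 1 / cos(34.3) = 1 / 0.826098 = 1.211

1.211


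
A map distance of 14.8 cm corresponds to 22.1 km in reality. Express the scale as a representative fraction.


ground = 22.1 km = 2210000 cm; RF denominator = ground / map = 2210000 / 14.8 ≈ 149324; RF = 1:149324

1:149324


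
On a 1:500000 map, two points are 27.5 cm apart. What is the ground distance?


ground = 27.5 cm * 500000 / 100 = 137500.0 m = 137.5 km

137.5 km


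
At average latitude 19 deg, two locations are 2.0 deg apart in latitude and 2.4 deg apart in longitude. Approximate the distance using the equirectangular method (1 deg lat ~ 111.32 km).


dlat_km = 2.0 * 111.32 = 222.64
dlon_km = 2.4 * 111.32 * cos(19) ≈ 252.612
dist = sqrt(222.64^2 + 252.612^2) ≈ 336.7 km

336.7 km


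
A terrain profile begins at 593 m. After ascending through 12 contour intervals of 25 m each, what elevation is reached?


elevation = 593 + 12 * 25 = 893 m

893 m


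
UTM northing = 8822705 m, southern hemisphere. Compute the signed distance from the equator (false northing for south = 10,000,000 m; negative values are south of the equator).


For southern: actual = 8822705 - 10000000 = -1177295 m

-1177295 m


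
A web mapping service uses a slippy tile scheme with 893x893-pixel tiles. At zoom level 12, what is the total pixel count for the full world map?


tiles per axis = 2^12 = 4096
total tiles = 4096^2 = 16777216
pixels per axis = 4096 * 893 = 3657728
total pixels = 3657728^2 = 13378974121984

13378974121984 pixels


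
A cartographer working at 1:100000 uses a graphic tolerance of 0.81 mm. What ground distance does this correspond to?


ground = 0.81 mm * 100000 / 1000 = 81.0 m

81.0 m


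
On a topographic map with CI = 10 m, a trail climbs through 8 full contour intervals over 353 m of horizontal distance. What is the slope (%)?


elevation change = 8 * 10 = 80 m
slope = 80 / 353 * 100 = 22.7%

22.7%


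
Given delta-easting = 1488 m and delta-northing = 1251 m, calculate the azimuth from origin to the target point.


az = atan2(1488, 1251) = 49.9 deg
adjusted to 0-360: 49.9 degrees

49.9 degrees


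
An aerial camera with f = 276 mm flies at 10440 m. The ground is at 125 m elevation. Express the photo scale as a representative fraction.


scale = f / (H - h) = 276 mm / 10315 m = 276 / 10315000 = 1:37373

1:37373


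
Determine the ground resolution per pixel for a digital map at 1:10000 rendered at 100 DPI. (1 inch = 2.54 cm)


pixel_cm = 2.54 / 100 = 0.0254 cm
ground = pixel_cm * 10000 / 100 = 2.54 * 10000 / (100 * 100) = 25400 / 10000 = 2.54 m

2.54 m


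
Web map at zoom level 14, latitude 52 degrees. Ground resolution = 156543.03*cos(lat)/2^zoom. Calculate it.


res = 156543.03 * cos(52) / 2^14 = 156543.03 * 0.61566148 / 16384 = 5.88 m/pixel

5.88 m/pixel


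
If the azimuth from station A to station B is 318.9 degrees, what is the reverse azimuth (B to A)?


back azimuth = (318.9 + 180) mod 360 = 138.9 degrees

138.9 degrees


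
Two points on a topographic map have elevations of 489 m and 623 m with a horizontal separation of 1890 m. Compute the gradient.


gradient = (623 - 489) / 1890 = 134 / 1890 = 0.0709

0.0709


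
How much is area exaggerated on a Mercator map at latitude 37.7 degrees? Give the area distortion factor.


area_distortion = 1/cos^2(37.7) = 1.597

1.597


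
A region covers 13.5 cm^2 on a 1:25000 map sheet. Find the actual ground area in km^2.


ground_area = 13.5 * (25000/100)^2 = 843750.0 m^2 = 0.84375 km^2 ≈ 0.844 km^2

0.844 km^2


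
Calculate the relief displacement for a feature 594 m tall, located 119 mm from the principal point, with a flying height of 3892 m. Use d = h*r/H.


d = h * r / H = 594 * 119 / 3892 = 18.16 mm

18.16 mm


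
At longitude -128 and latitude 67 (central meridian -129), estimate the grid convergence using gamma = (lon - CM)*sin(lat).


gamma = (-128 - -129) * sin(67) = 1 * 0.920505 = 0.921 degrees

0.921 degrees


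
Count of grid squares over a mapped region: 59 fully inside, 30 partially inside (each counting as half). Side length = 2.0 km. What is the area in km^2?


effective squares = 59 + 30 * 0.5 = 74.0
area = 74.0 * 4.0 = 296.0 km^2

296.0 km^2


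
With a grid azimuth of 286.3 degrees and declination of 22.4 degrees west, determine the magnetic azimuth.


magnetic azimuth = grid azimuth - declination (east +ve)
mag_az = 286.3 - -22.4 = 308.7 degrees

308.7 degrees


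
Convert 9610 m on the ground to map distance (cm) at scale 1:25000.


map_cm = 9610 * 100 / 25000 = 38.44 cm

38.44 cm


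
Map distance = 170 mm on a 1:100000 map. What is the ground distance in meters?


ground = 170 mm * 100000 / 1000 = 17000.0 m

17000.0 m


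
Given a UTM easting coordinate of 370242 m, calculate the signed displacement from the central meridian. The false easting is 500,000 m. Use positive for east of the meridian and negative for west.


displacement = 370242 - 500000 = -129758 m

-129758 m


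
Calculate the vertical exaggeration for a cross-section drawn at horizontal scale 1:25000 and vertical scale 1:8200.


VE = horizontal_scale / vertical_scale = 25000 / 8200 ≈ 3.0

3.0x


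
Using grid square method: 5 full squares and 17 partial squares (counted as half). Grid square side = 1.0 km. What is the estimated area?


effective squares = 5 + 17 * 0.5 = 13.5
area = 13.5 * 1.0 = 13.5 km^2

13.5 km^2


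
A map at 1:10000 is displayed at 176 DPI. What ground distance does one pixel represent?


pixel_cm = 2.54 / 176 ≈ 0.014432 cm
ground = pixel_cm * 10000 / 100 = 2.54 * 10000 / (176 * 100) = 25400 / 17600 ≈ 1.44 m

1.44 m


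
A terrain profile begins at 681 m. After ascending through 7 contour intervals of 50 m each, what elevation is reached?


elevation = 681 + 7 * 50 = 1031 m

1031 m


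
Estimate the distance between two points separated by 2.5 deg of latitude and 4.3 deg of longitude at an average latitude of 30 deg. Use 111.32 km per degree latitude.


dlat_km = 2.5 * 111.32 = 278.3
dlon_km = 4.3 * 111.32 * cos(30) ≈ 414.546
dist = sqrt(278.3^2 + 414.546^2) ≈ 499.3 km

499.3 km


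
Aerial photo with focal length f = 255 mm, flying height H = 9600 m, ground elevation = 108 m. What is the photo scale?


scale = f / (H - h) = 255 mm / 9492 m = 255 / 9492000 = 1:37224

1:37224


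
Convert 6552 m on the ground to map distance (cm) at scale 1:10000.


map_cm = 6552 * 100 / 10000 = 65.52 cm

65.52 cm


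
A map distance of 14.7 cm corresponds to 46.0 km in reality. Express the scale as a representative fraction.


ground = 46.0 km = 4600000 cm; RF denominator = ground / map = 4600000 / 14.7 ≈ 312925; RF = 1:312925

1:312925


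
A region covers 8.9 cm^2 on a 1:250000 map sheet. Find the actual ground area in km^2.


ground_area = 8.9 * (250000/100)^2 = 55625000.0 m^2 = 55.625 km^2

55.625 km^2


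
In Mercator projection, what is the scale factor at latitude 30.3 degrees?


SF = 1 / cos(30.3) = 1 / 0.863396 = 1.158

1.158


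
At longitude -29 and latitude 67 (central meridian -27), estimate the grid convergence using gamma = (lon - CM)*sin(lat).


gamma = (-29 - -27) * sin(67) = -2 * 0.920505 = -1.841 degrees

-1.841 degrees


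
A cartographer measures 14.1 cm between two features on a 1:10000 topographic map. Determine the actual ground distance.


ground = 14.1 cm * 10000 / 100 = 1410.0 m = 1.41 km

1.41 km


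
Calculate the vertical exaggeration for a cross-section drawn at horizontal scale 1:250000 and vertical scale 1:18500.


VE = horizontal_scale / vertical_scale = 250000 / 18500 ≈ 13.5

13.5x


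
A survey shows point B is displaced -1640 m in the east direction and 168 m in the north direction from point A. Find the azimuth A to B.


az = atan2(-1640, 168) = -84.2 deg
adjusted to 0-360: 275.8 degrees

275.8 degrees


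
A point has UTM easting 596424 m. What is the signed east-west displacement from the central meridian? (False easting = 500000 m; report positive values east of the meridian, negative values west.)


displacement = 596424 - 500000 = 96424 m

96424 m


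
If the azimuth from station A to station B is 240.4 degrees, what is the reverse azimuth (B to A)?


back azimuth = (240.4 + 180) mod 360 = 60.4 degrees

60.4 degrees


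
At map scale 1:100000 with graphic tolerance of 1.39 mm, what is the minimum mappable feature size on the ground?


ground = 1.39 mm * 100000 / 1000 = 139.0 m

139.0 m


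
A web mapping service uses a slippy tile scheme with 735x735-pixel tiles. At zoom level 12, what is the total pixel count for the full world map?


tiles per axis = 2^12 = 4096
total tiles = 4096^2 = 16777216
pixels per axis = 4096 * 735 = 3010560
total pixels = 3010560^2 = 9063471513600

9063471513600 pixels


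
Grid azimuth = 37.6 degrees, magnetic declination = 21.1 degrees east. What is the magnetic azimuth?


magnetic azimuth = grid azimuth - declination (east +ve)
mag_az = 37.6 - 21.1 = 16.5 degrees

16.5 degrees


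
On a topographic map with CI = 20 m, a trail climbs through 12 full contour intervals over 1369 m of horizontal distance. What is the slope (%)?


elevation change = 12 * 20 = 240 m
slope = 240 / 1369 * 100 = 17.5%

17.5%


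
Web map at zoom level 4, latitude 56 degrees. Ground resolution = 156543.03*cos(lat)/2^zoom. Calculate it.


res = 156543.03 * cos(56) / 2^4 = 156543.03 * 0.5591929 / 16 = 5471.11 m/pixel

5471.11 m/pixel


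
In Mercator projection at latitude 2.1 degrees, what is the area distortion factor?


area_distortion = 1/cos^2(2.1) = 1.001

1.001


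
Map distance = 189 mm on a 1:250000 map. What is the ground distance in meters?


ground = 189 mm * 250000 / 1000 = 47250.0 m

47250.0 m


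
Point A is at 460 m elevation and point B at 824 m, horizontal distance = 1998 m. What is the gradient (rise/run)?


gradient = (824 - 460) / 1998 = 364 / 1998 = 0.1822

0.1822


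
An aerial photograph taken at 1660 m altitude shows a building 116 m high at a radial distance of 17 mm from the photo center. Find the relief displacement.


d = h * r / H = 116 * 17 / 1660 = 1.19 mm

1.19 mm


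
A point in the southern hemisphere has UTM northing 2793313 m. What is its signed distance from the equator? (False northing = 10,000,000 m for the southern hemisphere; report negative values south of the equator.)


For southern: actual = 2793313 - 10000000 = -7206687 m

-7206687 m


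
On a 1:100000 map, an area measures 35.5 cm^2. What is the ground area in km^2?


ground_area = 35.5 * (100000/100)^2 = 35500000.0 m^2 = 35.5 km^2

35.5 km^2


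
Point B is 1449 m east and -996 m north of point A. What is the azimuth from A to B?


az = atan2(1449, -996) = 124.5 deg
adjusted to 0-360: 124.5 degrees

124.5 degrees


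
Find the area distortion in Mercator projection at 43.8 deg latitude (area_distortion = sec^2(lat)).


area_distortion = 1/cos^2(43.8) = 1.92

1.92


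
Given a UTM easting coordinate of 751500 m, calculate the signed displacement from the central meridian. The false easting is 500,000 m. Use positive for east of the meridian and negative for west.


displacement = 751500 - 500000 = 251500 m

251500 m


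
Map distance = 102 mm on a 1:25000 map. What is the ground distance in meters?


ground = 102 mm * 25000 / 1000 = 2550.0 m

2550.0 m


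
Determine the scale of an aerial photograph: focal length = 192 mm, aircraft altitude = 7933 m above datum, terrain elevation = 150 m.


scale = f / (H - h) = 192 mm / 7783 m = 192 / 7783000 = 1:40536

1:40536


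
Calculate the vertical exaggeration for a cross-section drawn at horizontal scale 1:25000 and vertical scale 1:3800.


VE = horizontal_scale / vertical_scale = 25000 / 3800 ≈ 6.6

6.6x


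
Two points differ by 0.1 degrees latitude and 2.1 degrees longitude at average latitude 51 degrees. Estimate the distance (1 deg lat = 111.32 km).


dlat_km = 0.1 * 111.32 = 11.132
dlon_km = 2.1 * 111.32 * cos(51) ≈ 147.117
dist = sqrt(11.132^2 + 147.117^2) ≈ 147.5 km

147.5 km


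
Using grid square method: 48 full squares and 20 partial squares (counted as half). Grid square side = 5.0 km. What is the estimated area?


effective squares = 48 + 20 * 0.5 = 58.0
area = 58.0 * 25.0 = 1450.0 km^2

1450.0 km^2


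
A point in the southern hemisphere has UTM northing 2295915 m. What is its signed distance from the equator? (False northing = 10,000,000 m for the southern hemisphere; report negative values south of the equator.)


For southern: actual = 2295915 - 10000000 = -7704085 m

-7704085 m


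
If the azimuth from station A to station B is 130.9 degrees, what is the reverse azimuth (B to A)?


back azimuth = (130.9 + 180) mod 360 = 310.9 degrees

310.9 degrees


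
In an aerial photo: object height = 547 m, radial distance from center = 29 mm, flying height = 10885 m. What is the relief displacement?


d = h * r / H = 547 * 29 / 10885 = 1.46 mm

1.46 mm


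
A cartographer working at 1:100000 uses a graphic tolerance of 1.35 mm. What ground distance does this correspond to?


ground = 1.35 mm * 100000 / 1000 = 135.0 m

135.0 m


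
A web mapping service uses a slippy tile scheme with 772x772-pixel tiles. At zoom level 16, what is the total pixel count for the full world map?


tiles per axis = 2^16 = 65536
total tiles = 65536^2 = 4294967296
pixels per axis = 65536 * 772 = 50593792
total pixels = 50593792^2 = 2559731788939264

2559731788939264 pixels


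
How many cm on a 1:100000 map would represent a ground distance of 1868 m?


map_cm = 1868 * 100 / 100000 = 1.868 cm ≈ 1.87 cm

1.87 cm


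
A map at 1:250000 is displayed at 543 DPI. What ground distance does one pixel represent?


pixel_cm = 2.54 / 543 ≈ 0.004678 cm
ground = pixel_cm * 250000 / 100 = 2.54 * 250000 / (543 * 100) = 635000 / 54300 ≈ 11.69 m

11.69 m


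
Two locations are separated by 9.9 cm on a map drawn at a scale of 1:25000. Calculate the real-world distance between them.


ground = 9.9 cm * 25000 / 100 = 2475.0 m = 2.475 km

2.475 km


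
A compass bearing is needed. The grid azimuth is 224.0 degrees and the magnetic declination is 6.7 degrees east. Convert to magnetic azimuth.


magnetic azimuth = grid azimuth - declination (east +ve)
mag_az = 224.0 - 6.7 = 217.3 degrees

217.3 degrees


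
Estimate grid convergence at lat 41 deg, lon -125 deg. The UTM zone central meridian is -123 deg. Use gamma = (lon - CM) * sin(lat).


gamma = (-125 - -123) * sin(41) = -2 * 0.656059 = -1.312 degrees

-1.312 degrees


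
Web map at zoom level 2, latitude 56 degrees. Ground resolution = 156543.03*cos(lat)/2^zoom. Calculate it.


res = 156543.03 * cos(56) / 2^2 = 156543.03 * 0.5591929 / 4 = 21884.44 m/pixel

21884.44 m/pixel


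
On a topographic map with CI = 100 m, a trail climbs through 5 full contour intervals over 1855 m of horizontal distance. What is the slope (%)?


elevation change = 5 * 100 = 500 m
slope = 500 / 1855 * 100 = 27.0%

27.0%


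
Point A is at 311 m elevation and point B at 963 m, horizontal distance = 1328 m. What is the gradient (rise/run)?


gradient = (963 - 311) / 1328 = 652 / 1328 = 0.491

0.491


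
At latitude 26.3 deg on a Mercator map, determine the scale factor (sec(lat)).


SF = 1 / cos(26.3) = 1 / 0.896486 = 1.115

1.115


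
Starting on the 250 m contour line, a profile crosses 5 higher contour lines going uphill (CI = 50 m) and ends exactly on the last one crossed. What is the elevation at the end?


elevation = 250 + 5 * 50 = 500 m

500 m


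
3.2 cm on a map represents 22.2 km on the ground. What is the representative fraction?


ground = 22.2 km = 2220000 cm; RF denominator = ground / map = 2220000 / 3.2 = 693750; RF = 1:693750

1:693750


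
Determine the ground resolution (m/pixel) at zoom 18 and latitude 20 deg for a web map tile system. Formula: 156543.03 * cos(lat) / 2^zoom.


res = 156543.03 * cos(20) / 2^18 = 156543.03 * 0.93969262 / 262144 = 0.56 m/pixel

0.56 m/pixel


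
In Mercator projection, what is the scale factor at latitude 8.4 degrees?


SF = 1 / cos(8.4) = 1 / 0.989272 = 1.011

1.011


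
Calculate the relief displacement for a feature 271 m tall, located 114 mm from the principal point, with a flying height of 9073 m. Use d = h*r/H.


d = h * r / H = 271 * 114 / 9073 = 3.41 mm

3.41 mm


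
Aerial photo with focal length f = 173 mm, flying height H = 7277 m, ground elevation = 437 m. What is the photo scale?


scale = f / (H - h) = 173 mm / 6840 m = 173 / 6840000 = 1:39538

1:39538


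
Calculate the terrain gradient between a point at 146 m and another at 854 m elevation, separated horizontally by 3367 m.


gradient = (854 - 146) / 3367 = 708 / 3367 = 0.2103

0.2103


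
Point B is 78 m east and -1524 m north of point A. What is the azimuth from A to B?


az = atan2(78, -1524) = 177.1 deg
adjusted to 0-360: 177.1 degrees

177.1 degrees


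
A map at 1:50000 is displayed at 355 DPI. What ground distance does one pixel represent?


pixel_cm = 2.54 / 355 ≈ 0.007155 cm
ground = pixel_cm * 50000 / 100 = 2.54 * 50000 / (355 * 100) = 127000 / 35500 ≈ 3.58 m

3.58 m


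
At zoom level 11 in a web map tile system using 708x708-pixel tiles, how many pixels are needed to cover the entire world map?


tiles per axis = 2^11 = 2048
total tiles = 2048^2 = 4194304
pixels per axis = 2048 * 708 = 1449984
total pixels = 1449984^2 = 2102453600256

2102453600256 pixels


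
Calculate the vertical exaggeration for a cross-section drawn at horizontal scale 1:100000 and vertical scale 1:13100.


VE = horizontal_scale / vertical_scale = 100000 / 13100 ≈ 7.6

7.6x


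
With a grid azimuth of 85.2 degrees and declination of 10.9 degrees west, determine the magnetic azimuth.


magnetic azimuth = grid azimuth - declination (east +ve)
mag_az = 85.2 - -10.9 = 96.1 degrees

96.1 degrees


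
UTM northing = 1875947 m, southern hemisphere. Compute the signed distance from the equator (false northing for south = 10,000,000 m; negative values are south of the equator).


For southern: actual = 1875947 - 10000000 = -8124053 m

-8124053 m


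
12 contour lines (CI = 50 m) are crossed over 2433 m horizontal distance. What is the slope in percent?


elevation change = 12 * 50 = 600 m
slope = 600 / 2433 * 100 = 24.7%

24.7%


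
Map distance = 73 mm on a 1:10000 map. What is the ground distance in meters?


ground = 73 mm * 10000 / 1000 = 730.0 m

730.0 m


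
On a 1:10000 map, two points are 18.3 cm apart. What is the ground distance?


ground = 18.3 cm * 10000 / 100 = 1830.0 m = 1.83 km

1.83 km


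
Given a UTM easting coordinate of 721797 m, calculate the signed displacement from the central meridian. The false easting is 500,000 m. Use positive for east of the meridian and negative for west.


displacement = 721797 - 500000 = 221797 m

221797 m


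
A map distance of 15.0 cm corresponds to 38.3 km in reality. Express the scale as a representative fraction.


ground = 38.3 km = 3830000 cm; RF denominator = ground / map = 3830000 / 15.0 ≈ 255333; RF = 1:255333

1:255333


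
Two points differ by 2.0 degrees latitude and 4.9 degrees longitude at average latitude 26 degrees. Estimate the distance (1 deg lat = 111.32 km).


dlat_km = 2.0 * 111.32 = 222.64
dlon_km = 4.9 * 111.32 * cos(26) ≈ 490.263
dist = sqrt(222.64^2 + 490.263^2) ≈ 538.4 km

538.4 km


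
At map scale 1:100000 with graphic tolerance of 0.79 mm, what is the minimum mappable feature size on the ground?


ground = 0.79 mm * 100000 / 1000 = 79.0 m

79.0 m


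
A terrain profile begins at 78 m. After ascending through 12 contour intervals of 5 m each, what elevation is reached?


elevation = 78 + 12 * 5 = 138 m

138 m


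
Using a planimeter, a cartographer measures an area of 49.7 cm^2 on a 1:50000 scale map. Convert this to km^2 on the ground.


ground_area = 49.7 * (50000/100)^2 = 12425000.0 m^2 = 12.425 km^2

12.425 km^2


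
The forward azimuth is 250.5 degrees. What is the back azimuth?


back azimuth = (250.5 + 180) mod 360 = 70.5 degrees

70.5 degrees


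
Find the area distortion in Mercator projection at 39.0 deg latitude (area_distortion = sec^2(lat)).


area_distortion = 1/cos^2(39.0) = 1.656

1.656


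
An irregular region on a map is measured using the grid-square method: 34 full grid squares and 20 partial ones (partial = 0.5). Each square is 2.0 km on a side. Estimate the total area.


effective squares = 34 + 20 * 0.5 = 44.0
area = 44.0 * 4.0 = 176.0 km^2

176.0 km^2


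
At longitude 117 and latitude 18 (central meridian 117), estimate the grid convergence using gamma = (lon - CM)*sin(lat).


gamma = (117 - 117) * sin(18) = 0 * 0.309017 = 0.0 degrees

0.0 degrees


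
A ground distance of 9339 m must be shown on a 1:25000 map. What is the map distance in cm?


map_cm = 9339 * 100 / 25000 = 37.356 cm ≈ 37.36 cm

37.36 cm


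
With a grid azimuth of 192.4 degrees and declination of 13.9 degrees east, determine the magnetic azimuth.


magnetic azimuth = grid azimuth - declination (east +ve)
mag_az = 192.4 - 13.9 = 178.5 degrees

178.5 degrees


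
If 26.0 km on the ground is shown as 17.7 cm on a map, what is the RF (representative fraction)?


ground = 26.0 km = 2600000 cm; RF denominator = ground / map = 2600000 / 17.7 ≈ 146893; RF = 1:146893

1:146893


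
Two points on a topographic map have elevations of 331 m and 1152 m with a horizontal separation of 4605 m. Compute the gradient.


gradient = (1152 - 331) / 4605 = 821 / 4605 = 0.1783

0.1783


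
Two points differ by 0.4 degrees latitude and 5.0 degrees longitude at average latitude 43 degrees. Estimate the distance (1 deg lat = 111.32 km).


dlat_km = 0.4 * 111.32 = 44.528
dlon_km = 5.0 * 111.32 * cos(43) ≈ 407.071
dist = sqrt(44.528^2 + 407.071^2) ≈ 409.5 km

409.5 km


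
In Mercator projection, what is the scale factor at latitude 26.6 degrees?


SF = 1 / cos(26.6) = 1 / 0.894154 = 1.118

1.118


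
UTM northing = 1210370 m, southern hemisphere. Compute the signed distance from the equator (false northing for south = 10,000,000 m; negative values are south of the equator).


For southern: actual = 1210370 - 10000000 = -8789630 m

-8789630 m


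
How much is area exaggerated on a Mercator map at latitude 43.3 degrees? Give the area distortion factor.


area_distortion = 1/cos^2(43.3) = 1.888

1.888


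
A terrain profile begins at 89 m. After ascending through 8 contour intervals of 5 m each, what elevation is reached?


elevation = 89 + 8 * 5 = 129 m

129 m


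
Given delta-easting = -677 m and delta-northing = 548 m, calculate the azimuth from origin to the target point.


az = atan2(-677, 548) = -51.0 deg
adjusted to 0-360: 309.0 degrees

309.0 degrees


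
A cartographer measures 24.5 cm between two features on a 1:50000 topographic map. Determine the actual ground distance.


ground = 24.5 cm * 50000 / 100 = 12250.0 m = 12.25 km

12.25 km


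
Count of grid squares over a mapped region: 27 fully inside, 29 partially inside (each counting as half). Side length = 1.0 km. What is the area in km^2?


effective squares = 27 + 29 * 0.5 = 41.5
area = 41.5 * 1.0 = 41.5 km^2

41.5 km^2


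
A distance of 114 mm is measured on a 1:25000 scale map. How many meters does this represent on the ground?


ground = 114 mm * 25000 / 1000 = 2850.0 m

2850.0 m


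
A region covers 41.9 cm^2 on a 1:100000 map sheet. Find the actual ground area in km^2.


ground_area = 41.9 * (100000/100)^2 = 41900000.0 m^2 = 41.9 km^2

41.9 km^2


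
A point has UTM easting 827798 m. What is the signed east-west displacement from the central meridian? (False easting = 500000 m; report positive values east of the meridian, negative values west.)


displacement = 827798 - 500000 = 327798 m

327798 m


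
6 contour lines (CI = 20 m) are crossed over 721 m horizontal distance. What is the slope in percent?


elevation change = 6 * 20 = 120 m
slope = 120 / 721 * 100 = 16.6%

16.6%


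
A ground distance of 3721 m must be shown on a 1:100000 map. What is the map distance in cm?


map_cm = 3721 * 100 / 100000 = 3.721 cm ≈ 3.72 cm

3.72 cm


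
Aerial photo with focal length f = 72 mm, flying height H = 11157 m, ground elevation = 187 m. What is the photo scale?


scale = f / (H - h) = 72 mm / 10970 m = 72 / 10970000 = 1:152361

1:152361


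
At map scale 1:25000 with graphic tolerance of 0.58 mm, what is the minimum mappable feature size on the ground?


ground = 0.58 mm * 25000 / 1000 = 14.5 m

14.5 m


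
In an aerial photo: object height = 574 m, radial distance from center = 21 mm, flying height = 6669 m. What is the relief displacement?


d = h * r / H = 574 * 21 / 6669 = 1.81 mm

1.81 mm


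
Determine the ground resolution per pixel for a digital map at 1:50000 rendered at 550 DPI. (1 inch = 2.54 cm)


pixel_cm = 2.54 / 550 ≈ 0.004618 cm
ground = pixel_cm * 50000 / 100 = 2.54 * 50000 / (550 * 100) = 127000 / 55000 ≈ 2.31 m

2.31 m


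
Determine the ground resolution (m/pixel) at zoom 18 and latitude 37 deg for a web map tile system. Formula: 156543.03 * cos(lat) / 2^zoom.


res = 156543.03 * cos(37) / 2^18 = 156543.03 * 0.79863551 / 262144 = 0.48 m/pixel

0.48 m/pixel


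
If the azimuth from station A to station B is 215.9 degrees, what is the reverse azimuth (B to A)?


back azimuth = (215.9 + 180) mod 360 = 35.9 degrees

35.9 degrees


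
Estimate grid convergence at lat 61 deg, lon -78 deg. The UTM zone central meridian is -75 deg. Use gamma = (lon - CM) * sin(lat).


gamma = (-78 - -75) * sin(61) = -3 * 0.87462 = -2.624 degrees

-2.624 degrees


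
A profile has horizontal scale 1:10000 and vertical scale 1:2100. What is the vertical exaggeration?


VE = horizontal_scale / vertical_scale = 10000 / 2100 ≈ 4.8

4.8x


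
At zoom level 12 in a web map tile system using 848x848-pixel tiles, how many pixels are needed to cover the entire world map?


tiles per axis = 2^12 = 4096
total tiles = 4096^2 = 16777216
pixels per axis = 4096 * 848 = 3473408
total pixels = 3473408^2 = 12064563134464

12064563134464 pixels


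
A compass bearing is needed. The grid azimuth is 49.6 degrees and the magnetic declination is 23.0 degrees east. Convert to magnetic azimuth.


magnetic azimuth = grid azimuth - declination (east +ve)
mag_az = 49.6 - 23.0 = 26.6 degrees

26.6 degrees


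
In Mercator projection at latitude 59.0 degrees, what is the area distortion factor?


area_distortion = 1/cos^2(59.0) = 3.77

3.77


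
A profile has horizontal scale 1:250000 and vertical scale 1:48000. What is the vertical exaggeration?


VE = horizontal_scale / vertical_scale = 250000 / 48000 ≈ 5.2

5.2x


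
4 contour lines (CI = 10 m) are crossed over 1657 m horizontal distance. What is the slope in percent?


elevation change = 4 * 10 = 40 m
slope = 40 / 1657 * 100 = 2.4%

2.4%


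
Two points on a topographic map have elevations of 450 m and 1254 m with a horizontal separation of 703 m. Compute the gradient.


gradient = (1254 - 450) / 703 = 804 / 703 = 1.1437

1.1437


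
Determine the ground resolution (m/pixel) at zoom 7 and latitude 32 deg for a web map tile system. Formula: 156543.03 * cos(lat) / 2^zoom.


res = 156543.03 * cos(32) / 2^7 = 156543.03 * 0.8480481 / 128 = 1037.16 m/pixel

1037.16 m/pixel
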